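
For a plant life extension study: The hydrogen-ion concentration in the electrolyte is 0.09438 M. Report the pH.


pH = −log10[H+]
pH = −log10(0.09438) = 1.03

1.03


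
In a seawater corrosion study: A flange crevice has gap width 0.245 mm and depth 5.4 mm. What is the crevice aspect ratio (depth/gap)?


Aspect ratio = depth / gap
Ratio = 5.4 / 0.245 = 22.0

22.0


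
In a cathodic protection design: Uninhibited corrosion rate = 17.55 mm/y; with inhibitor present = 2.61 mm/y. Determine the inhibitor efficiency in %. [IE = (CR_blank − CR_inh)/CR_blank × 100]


Apply the inhibitor-efficiency definition: IE = (CR_blank − CR_inh)/CR_blank × 100
IE = (17.55 − 2.61) / 17.55 × 100
IE = 14.94 / 17.55 × 100 = 85.1 %

85.1 %


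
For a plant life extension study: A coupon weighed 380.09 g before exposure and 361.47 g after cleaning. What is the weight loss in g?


Weight loss = initial − final
WL = 380.09 − 361.47 = 18.62 g

18.62 g


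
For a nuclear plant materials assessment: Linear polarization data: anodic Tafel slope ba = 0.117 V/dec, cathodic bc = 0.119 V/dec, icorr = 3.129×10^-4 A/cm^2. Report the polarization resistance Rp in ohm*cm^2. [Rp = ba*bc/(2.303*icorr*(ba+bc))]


Apply the Stern-Geary equation: Rp = ba*bc / (2.303*icorr*(ba+bc))
ba*bc = 0.117*0.119 = 0.013923
ba+bc = 0.236; 2.303*icorr*(ba+bc) = 2.303*3.129×10^-4*0.236 = 1.7006365×10^-4
Rp = 0.013923 / 1.7006365×10^-4 = 81.9 ohm*cm^2

81.9 ohm*cm^2


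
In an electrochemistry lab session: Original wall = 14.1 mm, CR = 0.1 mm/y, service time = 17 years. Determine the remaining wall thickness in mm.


Remaining wall = original − CR × time
t = 14.1 − 0.1*17 = 14.1 − 1.7 = 12.4 mm

12.4 mm


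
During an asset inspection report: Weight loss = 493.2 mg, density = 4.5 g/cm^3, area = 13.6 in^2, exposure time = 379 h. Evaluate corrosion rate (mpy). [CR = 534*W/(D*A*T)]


Apply the mpy weight-loss relation: CR = 534 * W / (D * A * T)
Numerator: 534 * 493.2 = 263368.8
Denominator: 4.5 * 13.6 * 379 = 23194.8
CR = 263368.8 / 23194.8 = 11.355 mpy

11.355 mpy


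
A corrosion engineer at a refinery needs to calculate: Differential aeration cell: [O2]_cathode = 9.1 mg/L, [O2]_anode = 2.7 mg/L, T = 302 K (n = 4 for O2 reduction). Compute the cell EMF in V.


Apply the Nernst concentration-cell relation: E = (RT/nF)*ln(C_cathode/C_anode)
RT/nF = 8.314*302/(4*96485) = 0.00650575 V
ln(9.1/2.7) = 1.21502
E = 0.00650575 * 1.21502 = 0.0079 V

0.0079 V


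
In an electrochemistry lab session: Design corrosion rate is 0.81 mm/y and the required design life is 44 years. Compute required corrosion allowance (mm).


Corrosion allowance = CR × design life
CA = 0.81 * 44 = 35.64 mm

35.64 mm


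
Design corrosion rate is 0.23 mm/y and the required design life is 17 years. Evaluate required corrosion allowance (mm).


Corrosion allowance = CR × design life
CA = 0.23 * 17 = 3.91 mm

3.91 mm


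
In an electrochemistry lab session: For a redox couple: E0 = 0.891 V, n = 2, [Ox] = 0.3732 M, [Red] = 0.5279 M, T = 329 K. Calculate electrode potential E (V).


Apply the Nernst equation: E = E0 + (RT/nF)*ln([Ox]/[Red])
Step 1: RT/nF = 8.314*329/(2*96485) = 0.01417477 V
Step 2: [Ox]/[Red] = 0.3732/0.5279 = 0.706952
Step 3: ln(0.706952) = -0.346793
Step 4: correction = 0.01417477 * -0.346793 = -0.005 V
E = 0.891 + -0.005 = 0.886 V

0.886 V


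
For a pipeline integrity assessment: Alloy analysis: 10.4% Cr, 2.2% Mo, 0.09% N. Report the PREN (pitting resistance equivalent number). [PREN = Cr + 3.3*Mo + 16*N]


Apply the PREN formula: PREN = Cr + 3.3*Mo + 16*N
PREN = 10.4 + 3.3*2.2 + 16*0.09
PREN = 10.4 + 7.26 + 1.44 = 19.1

19.1


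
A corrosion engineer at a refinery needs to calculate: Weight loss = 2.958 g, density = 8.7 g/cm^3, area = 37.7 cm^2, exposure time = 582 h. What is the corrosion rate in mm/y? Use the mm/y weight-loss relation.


Apply the mm/y weight-loss relation: CR = 87600 * W / (D * A * T)
Numerator: 87600 * 2.958 = 259120.8
Denominator: 8.7 * 37.7 * 582 = 190890.18
CR = 259120.8 / 190890.18 = 1.357434 mm/y

1.357434 mm/y


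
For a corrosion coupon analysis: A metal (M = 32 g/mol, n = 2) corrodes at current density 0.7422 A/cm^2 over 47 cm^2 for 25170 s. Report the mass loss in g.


Apply Faraday's law: m = i*A*t*M / (n*F)
Total charge passed Q = i*A*t = 0.7422*47*25170 = 878015.178 C
m = Q*M/(n*F) = 878015.178*32/(2*96485) = 145.6003 g

145.6003 g


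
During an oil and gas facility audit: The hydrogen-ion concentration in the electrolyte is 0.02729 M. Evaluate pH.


pH = −log10[H+]
pH = −log10(0.02729) = 1.56

1.56


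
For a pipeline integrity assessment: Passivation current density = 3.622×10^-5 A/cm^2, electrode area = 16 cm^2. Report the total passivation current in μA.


I = i_pass * A, then convert A → μA (×10^6)
I = 3.622×10^-5 * 16 * 10^6 = 579.52 μA

579.52 μA


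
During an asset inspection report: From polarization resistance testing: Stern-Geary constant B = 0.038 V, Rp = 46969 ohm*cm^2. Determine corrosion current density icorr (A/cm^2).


Apply the Stern-Geary relation: icorr = B / Rp
icorr = 0.038 / 46969 = 8.09×10^-7 A/cm^2

8.09×10^-7 A/cm^2


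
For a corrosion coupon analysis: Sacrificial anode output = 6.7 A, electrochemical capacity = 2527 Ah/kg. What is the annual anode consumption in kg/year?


Annual consumption = current * hours per year / capacity
Rate = 6.7 * 8760 / 2527 = 23.2 kg/year

23.2 kg/year


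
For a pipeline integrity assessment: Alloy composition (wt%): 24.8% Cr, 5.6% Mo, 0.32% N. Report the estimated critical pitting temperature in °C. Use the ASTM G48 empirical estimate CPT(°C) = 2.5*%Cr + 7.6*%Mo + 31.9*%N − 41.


Apply the ASTM G48 empirical CPT estimate: CPT(°C) = 2.5*%Cr + 7.6*%Mo + 31.9*%N − 41
2.5*24.8 = 62; 7.6*5.6 = 42.56; 31.9*0.32 = 10.208
CPT = 62 + 42.56 + 10.208 − 41 = 73.768 °C
Rounded to 0.1 °C: CPT ≈ 73.8 °C

73.8 °C


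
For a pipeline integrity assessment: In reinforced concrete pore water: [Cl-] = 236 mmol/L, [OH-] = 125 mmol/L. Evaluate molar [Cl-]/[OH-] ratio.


Threshold parameter = [Cl-] / [OH-] (molar basis; both in mmol/L, so units cancel)
Ratio = 236 / 125 = 1.89

1.89


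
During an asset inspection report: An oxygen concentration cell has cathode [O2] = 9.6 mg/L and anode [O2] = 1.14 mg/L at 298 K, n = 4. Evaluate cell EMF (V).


Apply the Nernst concentration-cell relation: E = (RT/nF)*ln(C_cathode/C_anode)
RT/nF = 8.314*298/(4*96485) = 0.00641958 V
ln(9.6/1.14) = 2.13073
E = 0.00641958 * 2.13073 = 0.01368 V

0.01368 V


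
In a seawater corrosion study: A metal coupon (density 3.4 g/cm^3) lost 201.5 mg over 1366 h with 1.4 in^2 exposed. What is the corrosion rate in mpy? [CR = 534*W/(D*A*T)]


Apply the mpy weight-loss relation: CR = 534 * W / (D * A * T)
Numerator: 534 * 201.5 = 107601.0
Denominator: 3.4 * 1.4 * 1366 = 6502.16
CR = 107601.0 / 6502.16 = 16.549 mpy

16.549 mpy


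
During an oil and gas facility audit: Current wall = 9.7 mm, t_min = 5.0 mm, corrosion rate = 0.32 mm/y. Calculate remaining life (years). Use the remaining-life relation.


Apply the remaining-life relation: RL = (t_current − t_min) / CR
RL = (9.7 − 5.0) / 0.32 = 4.7 / 0.32 = 14.7 years

14.7 years


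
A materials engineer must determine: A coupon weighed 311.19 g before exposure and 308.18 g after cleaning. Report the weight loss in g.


Weight loss = initial − final
WL = 311.19 − 308.18 = 3.01 g

3.01 g


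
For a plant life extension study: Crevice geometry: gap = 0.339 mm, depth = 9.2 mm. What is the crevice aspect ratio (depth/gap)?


Aspect ratio = depth / gap
Ratio = 9.2 / 0.339 = 27.1

27.1


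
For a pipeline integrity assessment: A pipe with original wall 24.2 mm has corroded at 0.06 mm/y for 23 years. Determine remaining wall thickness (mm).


Remaining wall = original − CR × time
t = 24.2 − 0.06*23 = 24.2 − 1.38 = 22.82 mm

22.82 mm


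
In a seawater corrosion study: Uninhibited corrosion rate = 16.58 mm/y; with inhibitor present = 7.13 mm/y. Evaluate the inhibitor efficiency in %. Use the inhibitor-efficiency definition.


Apply the inhibitor-efficiency definition: IE = (CR_blank − CR_inh)/CR_blank × 100
IE = (16.58 − 7.13) / 16.58 × 100
IE = 9.45 / 16.58 × 100 = 57.0 %

57.0 %


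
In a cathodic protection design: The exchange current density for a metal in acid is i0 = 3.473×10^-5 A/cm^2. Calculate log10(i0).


i0 = 3.473×10^-5 A/cm^2
log10(i0) = -4.459

-4.459


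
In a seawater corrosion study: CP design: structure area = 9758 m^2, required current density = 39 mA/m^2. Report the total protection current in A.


I = area * current density, then convert mA → A (÷1000)
I = 9758 * 39 / 1000 = 380.56 A

380.56 A


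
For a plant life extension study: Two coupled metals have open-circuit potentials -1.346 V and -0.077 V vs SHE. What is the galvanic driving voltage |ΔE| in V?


Driving voltage is the absolute potential difference.
|ΔE| = |-1.346 − (-0.077)| = 1.269 V

1.269 V


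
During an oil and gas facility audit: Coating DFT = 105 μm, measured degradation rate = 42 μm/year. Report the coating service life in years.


Service life = thickness / degradation rate
Life = 105 / 42 = 2.5 years

2.5 years


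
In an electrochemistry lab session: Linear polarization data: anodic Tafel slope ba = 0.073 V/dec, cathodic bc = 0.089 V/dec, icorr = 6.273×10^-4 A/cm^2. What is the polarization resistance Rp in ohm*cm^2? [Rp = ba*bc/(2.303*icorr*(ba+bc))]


Apply the Stern-Geary equation: Rp = ba*bc / (2.303*icorr*(ba+bc))
ba*bc = 0.073*0.089 = 0.006497
ba+bc = 0.162; 2.303*icorr*(ba+bc) = 2.303*6.273×10^-4*0.162 = 2.3403685×10^-4
Rp = 0.006497 / 2.3403685×10^-4 = 27.76 ohm*cm^2

27.76 ohm*cm^2


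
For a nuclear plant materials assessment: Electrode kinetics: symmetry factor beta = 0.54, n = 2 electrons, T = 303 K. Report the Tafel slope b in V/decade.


Apply the Tafel slope relation: b = 2.303*R*T/(beta*n*F)
Numerator: 2.303 * 8.314 * 303 = 5801.58
Denominator: 0.54 * 2 * 96485 = 104203.8
b = 5801.58 / 104203.8 = 0.0557 V/decade

0.0557 V/decade


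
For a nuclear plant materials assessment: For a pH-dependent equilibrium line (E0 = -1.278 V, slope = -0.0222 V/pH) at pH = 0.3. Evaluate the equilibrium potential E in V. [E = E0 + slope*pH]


Apply the Pourbaix line equation: E = E0 + slope*pH
E = -1.278 + (-0.0222)*0.3 = -1.278 + (-0.00666) = -1.28466 V
Rounded to 3 decimal places: E = -1.285 V

-1.285 V


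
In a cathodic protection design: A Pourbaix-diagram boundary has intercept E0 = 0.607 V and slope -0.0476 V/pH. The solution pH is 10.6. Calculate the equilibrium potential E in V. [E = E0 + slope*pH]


Apply the Pourbaix line equation: E = E0 + slope*pH
E = 0.607 + (-0.0476)*10.6 = 0.607 + (-0.50456) = 0.10244 V
Rounded to 4 decimal places: E = 0.1024 V

0.1024 V


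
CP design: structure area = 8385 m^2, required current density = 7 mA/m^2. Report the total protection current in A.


I = area * current density, then convert mA → A (÷1000)
I = 8385 * 7 / 1000 = 58.7 A

58.7 A


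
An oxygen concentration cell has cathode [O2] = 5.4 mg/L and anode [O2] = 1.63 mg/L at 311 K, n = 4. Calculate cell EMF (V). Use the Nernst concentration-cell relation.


Apply the Nernst concentration-cell relation: E = (RT/nF)*ln(C_cathode/C_anode)
RT/nF = 8.314*311/(4*96485) = 0.00669963 V
ln(5.4/1.63) = 1.19782
E = 0.00669963 * 1.19782 = 0.00802 V

0.00802 V


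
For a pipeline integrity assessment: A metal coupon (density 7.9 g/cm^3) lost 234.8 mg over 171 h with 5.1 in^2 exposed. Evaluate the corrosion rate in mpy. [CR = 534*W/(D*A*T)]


Apply the mpy weight-loss relation: CR = 534 * W / (D * A * T)
Numerator: 534 * 234.8 = 125383.2
Denominator: 7.9 * 5.1 * 171 = 6889.59
CR = 125383.2 / 6889.59 = 18.19893 mpy

18.19893 mpy


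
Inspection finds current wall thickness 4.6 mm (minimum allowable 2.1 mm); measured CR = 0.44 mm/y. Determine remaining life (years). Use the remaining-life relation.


Apply the remaining-life relation: RL = (t_current − t_min) / CR
RL = (4.6 − 2.1) / 0.44 = 2.5 / 0.44 = 5.7 years

5.7 years


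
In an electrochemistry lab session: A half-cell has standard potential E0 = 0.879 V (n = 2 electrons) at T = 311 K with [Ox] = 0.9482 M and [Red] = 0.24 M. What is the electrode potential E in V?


Apply the Nernst equation: E = E0 + (RT/nF)*ln([Ox]/[Red])
Step 1: RT/nF = 8.314*311/(2*96485) = 0.01339925 V
Step 2: [Ox]/[Red] = 0.9482/0.24 = 3.950833
Step 3: ln(3.950833) = 1.373926
Step 4: correction = 0.01339925 * 1.373926 = 0.0184 V
E = 0.879 + 0.0184 = 0.8974 V

0.8974 V


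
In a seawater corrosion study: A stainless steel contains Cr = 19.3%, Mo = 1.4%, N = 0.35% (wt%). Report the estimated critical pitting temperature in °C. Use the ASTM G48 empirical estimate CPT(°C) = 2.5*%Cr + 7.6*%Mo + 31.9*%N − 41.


Apply the ASTM G48 empirical CPT estimate: CPT(°C) = 2.5*%Cr + 7.6*%Mo + 31.9*%N − 41
2.5*19.3 = 48.25; 7.6*1.4 = 10.64; 31.9*0.35 = 11.165
CPT = 48.25 + 10.64 + 11.165 − 41 = 29.055 °C
Rounded to 0.1 °C: CPT ≈ 29.1 °C

29.1 °C


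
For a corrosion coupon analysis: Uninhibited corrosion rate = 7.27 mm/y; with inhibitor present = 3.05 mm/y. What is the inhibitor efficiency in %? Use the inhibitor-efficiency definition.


Apply the inhibitor-efficiency definition: IE = (CR_blank − CR_inh)/CR_blank × 100
IE = (7.27 − 3.05) / 7.27 × 100
IE = 4.22 / 7.27 × 100 = 58.0 %

58.0 %


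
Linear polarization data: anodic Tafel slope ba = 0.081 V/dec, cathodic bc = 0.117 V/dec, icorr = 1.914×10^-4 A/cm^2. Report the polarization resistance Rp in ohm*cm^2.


Apply the Stern-Geary equation: Rp = ba*bc / (2.303*icorr*(ba+bc))
ba*bc = 0.081*0.117 = 0.009477
ba+bc = 0.198; 2.303*icorr*(ba+bc) = 2.303*1.914×10^-4*0.198 = 8.7277252×10^-5
Rp = 0.009477 / 8.7277252×10^-5 = 108.6 ohm*cm^2

108.6 ohm*cm^2


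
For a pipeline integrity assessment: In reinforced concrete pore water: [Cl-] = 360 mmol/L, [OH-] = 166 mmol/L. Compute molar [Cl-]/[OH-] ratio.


Threshold parameter = [Cl-] / [OH-] (molar basis; both in mmol/L, so units cancel)
Ratio = 360 / 166 = 2.17

2.17


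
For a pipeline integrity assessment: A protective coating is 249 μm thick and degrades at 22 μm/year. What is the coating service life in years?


Service life = thickness / degradation rate
Life = 249 / 22 = 11.3 years

11.3 years


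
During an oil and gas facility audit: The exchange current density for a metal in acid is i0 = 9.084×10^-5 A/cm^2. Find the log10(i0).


i0 = 9.084×10^-5 A/cm^2
log10(i0) = -4.042

-4.042


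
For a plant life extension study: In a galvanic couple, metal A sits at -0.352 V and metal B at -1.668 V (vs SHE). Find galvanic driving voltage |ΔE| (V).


Driving voltage is the absolute potential difference.
|ΔE| = |-0.352 − (-1.668)| = 1.316 V

1.316 V


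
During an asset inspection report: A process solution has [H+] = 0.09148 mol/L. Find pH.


pH = −log10[H+]
pH = −log10(0.09148) = 1.04

1.04


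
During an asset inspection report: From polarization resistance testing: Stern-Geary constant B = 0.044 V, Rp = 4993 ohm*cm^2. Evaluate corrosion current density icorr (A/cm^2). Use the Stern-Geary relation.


Apply the Stern-Geary relation: icorr = B / Rp
icorr = 0.044 / 4993 = 8.812×10^-6 A/cm^2

8.812×10^-6 A/cm^2


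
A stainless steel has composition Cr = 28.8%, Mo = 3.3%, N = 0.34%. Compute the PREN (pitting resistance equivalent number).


Apply the PREN formula: PREN = Cr + 3.3*Mo + 16*N
PREN = 28.8 + 3.3*3.3 + 16*0.34
PREN = 28.8 + 10.89 + 5.44 = 45.13

45.13


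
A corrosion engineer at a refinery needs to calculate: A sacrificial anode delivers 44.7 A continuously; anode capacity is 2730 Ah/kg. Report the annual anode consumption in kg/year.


Annual consumption = current * hours per year / capacity
Rate = 44.7 * 8760 / 2730 = 143.4 kg/year

143.4 kg/year


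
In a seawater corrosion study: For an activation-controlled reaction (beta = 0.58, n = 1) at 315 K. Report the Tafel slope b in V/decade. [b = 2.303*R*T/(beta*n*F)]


Apply the Tafel slope relation: b = 2.303*R*T/(beta*n*F)
Numerator: 2.303 * 8.314 * 315 = 6031.35
Denominator: 0.58 * 1 * 96485 = 55961.3
b = 6031.35 / 55961.3 = 0.108 V/decade

0.108 V/decade


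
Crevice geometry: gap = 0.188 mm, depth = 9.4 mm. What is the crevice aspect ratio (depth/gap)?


Aspect ratio = depth / gap
Ratio = 9.4 / 0.188 = 50.0

50.0


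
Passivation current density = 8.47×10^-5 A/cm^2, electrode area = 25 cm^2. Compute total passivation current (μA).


I = i_pass * A, then convert A → μA (×10^6)
I = 8.47×10^-5 * 25 * 10^6 = 2117.5 μA

2117.5 μA


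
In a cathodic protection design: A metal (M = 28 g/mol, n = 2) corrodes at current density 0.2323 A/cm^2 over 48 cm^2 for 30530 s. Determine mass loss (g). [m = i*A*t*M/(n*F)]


Apply Faraday's law: m = i*A*t*M / (n*F)
Total charge passed Q = i*A*t = 0.2323*48*30530 = 340421.712 C
m = Q*M/(n*F) = 340421.712*28/(2*96485) = 49.39528 g

49.39528 g


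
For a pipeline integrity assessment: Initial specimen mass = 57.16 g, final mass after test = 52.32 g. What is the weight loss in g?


Weight loss = initial − final
WL = 57.16 − 52.32 = 4.84 g

4.84 g


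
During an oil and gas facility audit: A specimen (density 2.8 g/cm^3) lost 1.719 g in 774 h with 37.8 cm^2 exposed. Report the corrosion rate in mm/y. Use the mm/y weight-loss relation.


Apply the mm/y weight-loss relation: CR = 87600 * W / (D * A * T)
Numerator: 87600 * 1.719 = 150584.4
Denominator: 2.8 * 37.8 * 774 = 81920.16
CR = 150584.4 / 81920.16 = 1.8382 mm/y

1.8382 mm/y


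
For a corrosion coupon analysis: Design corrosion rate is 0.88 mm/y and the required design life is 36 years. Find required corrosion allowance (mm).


Corrosion allowance = CR × design life
CA = 0.88 * 36 = 31.68 mm

31.68 mm


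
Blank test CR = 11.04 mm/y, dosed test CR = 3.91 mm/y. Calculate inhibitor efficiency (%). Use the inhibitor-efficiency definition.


Apply the inhibitor-efficiency definition: IE = (CR_blank − CR_inh)/CR_blank × 100
IE = (11.04 − 3.91) / 11.04 × 100
IE = 7.13 / 11.04 × 100 = 64.6 %

64.6 %


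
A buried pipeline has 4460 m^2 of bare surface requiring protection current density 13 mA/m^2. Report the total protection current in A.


I = area * current density, then convert mA → A (÷1000)
I = 4460 * 13 / 1000 = 57.98 A

57.98 A


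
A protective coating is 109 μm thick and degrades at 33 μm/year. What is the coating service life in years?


Service life = thickness / degradation rate
Life = 109 / 33 = 3.3 years

3.3 years


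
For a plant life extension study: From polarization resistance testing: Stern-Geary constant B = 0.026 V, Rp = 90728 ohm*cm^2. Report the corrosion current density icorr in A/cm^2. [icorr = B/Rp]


Apply the Stern-Geary relation: icorr = B / Rp
icorr = 0.026 / 90728 = 2.866×10^-7 A/cm^2

2.866×10^-7 A/cm^2


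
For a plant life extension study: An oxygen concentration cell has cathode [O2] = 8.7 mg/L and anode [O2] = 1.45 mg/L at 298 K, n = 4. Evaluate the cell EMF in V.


Apply the Nernst concentration-cell relation: E = (RT/nF)*ln(C_cathode/C_anode)
RT/nF = 8.314*298/(4*96485) = 0.00641958 V
ln(8.7/1.45) = 1.79176
E = 0.00641958 * 1.79176 = 0.0115 V

0.0115 V


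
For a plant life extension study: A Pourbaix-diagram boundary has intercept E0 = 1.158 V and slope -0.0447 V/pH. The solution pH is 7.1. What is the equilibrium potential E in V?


Apply the Pourbaix line equation: E = E0 + slope*pH
E = 1.158 + (-0.0447)*7.1 = 1.158 + (-0.31737) = 0.84063 V
Rounded to 3 decimal places: E = 0.841 V

0.841 V


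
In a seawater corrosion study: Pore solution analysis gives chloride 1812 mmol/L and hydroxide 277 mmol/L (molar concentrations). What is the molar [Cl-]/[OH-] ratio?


Threshold parameter = [Cl-] / [OH-] (molar basis; both in mmol/L, so units cancel)
Ratio = 1812 / 277 = 6.54

6.54


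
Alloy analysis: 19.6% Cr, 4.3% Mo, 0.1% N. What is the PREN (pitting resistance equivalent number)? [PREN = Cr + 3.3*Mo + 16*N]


Apply the PREN formula: PREN = Cr + 3.3*Mo + 16*N
PREN = 19.6 + 3.3*4.3 + 16*0.1
PREN = 19.6 + 14.19 + 1.6 = 35.39

35.39


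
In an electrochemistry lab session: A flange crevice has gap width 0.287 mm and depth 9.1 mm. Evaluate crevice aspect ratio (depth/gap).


Aspect ratio = depth / gap
Ratio = 9.1 / 0.287 = 31.7

31.7


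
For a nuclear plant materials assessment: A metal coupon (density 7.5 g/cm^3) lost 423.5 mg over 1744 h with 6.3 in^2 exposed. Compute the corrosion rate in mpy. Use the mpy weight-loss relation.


Apply the mpy weight-loss relation: CR = 534 * W / (D * A * T)
Numerator: 534 * 423.5 = 226149.0
Denominator: 7.5 * 6.3 * 1744 = 82404.0
CR = 226149.0 / 82404.0 = 2.74439 mpy

2.74439 mpy


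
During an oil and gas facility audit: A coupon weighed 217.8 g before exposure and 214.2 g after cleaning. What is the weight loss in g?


Weight loss = initial − final
WL = 217.8 − 214.2 = 3.6 g

3.6 g


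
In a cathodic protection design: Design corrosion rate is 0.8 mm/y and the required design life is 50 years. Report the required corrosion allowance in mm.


Corrosion allowance = CR × design life
CA = 0.8 * 50 = 40.0 mm

40.0 mm


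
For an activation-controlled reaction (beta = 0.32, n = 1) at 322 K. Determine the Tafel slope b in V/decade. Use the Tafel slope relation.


Apply the Tafel slope relation: b = 2.303*R*T/(beta*n*F)
Numerator: 2.303 * 8.314 * 322 = 6165.38
Denominator: 0.32 * 1 * 96485 = 30875.2
b = 6165.38 / 30875.2 = 0.1997 V/decade

0.1997 V/decade


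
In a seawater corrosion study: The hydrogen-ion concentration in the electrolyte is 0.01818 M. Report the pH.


pH = −log10[H+]
pH = −log10(0.01818) = 1.74

1.74


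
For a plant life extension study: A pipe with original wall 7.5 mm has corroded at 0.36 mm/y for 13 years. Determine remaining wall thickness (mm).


Remaining wall = original − CR × time
t = 7.5 − 0.36*13 = 7.5 − 4.68 = 2.82 mm

2.82 mm


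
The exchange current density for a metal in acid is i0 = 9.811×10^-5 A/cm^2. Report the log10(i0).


i0 = 9.811×10^-5 A/cm^2
log10(i0) = -4.008

-4.008


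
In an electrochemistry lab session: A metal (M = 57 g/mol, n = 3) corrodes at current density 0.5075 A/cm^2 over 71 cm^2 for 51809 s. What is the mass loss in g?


Apply Faraday's law: m = i*A*t*M / (n*F)
Total charge passed Q = i*A*t = 0.5075*71*51809 = 1866807.7925 C
m = Q*M/(n*F) = 1866807.7925*57/(3*96485) = 367.6152 g

367.6152 g


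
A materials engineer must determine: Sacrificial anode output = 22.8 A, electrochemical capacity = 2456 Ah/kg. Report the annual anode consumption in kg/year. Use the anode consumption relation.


Annual consumption = current * hours per year / capacity
Rate = 22.8 * 8760 / 2456 = 81.3 kg/year

81.3 kg/year


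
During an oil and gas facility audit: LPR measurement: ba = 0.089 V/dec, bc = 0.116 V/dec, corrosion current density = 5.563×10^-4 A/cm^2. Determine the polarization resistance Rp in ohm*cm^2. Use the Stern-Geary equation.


Apply the Stern-Geary equation: Rp = ba*bc / (2.303*icorr*(ba+bc))
ba*bc = 0.089*0.116 = 0.010324
ba+bc = 0.205; 2.303*icorr*(ba+bc) = 2.303*5.563×10^-4*0.205 = 2.6263757×10^-4
Rp = 0.010324 / 2.6263757×10^-4 = 39.31 ohm*cm^2

39.31 ohm*cm^2


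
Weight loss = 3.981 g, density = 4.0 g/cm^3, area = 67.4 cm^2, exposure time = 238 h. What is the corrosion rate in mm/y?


Apply the mm/y weight-loss relation: CR = 87600 * W / (D * A * T)
Numerator: 87600 * 3.981 = 348735.6
Denominator: 4.0 * 67.4 * 238 = 64164.8
CR = 348735.6 / 64164.8 = 5.434999 mm/y

5.434999 mm/y


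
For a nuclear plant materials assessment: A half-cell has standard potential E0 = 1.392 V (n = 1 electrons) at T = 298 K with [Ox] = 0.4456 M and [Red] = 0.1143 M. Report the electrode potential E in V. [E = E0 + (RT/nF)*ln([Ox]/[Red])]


Apply the Nernst equation: E = E0 + (RT/nF)*ln([Ox]/[Red])
Step 1: RT/nF = 8.314*298/(1*96485) = 0.02567831 V
Step 2: [Ox]/[Red] = 0.4456/0.1143 = 3.898513
Step 3: ln(3.898513) = 1.360595
Step 4: correction = 0.02567831 * 1.360595 = 0.035 V
E = 1.392 + 0.035 = 1.427 V

1.427 V


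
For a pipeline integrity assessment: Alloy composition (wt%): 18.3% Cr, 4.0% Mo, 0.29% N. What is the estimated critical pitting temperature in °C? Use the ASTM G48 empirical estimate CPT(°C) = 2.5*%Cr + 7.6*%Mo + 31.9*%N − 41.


Apply the ASTM G48 empirical CPT estimate: CPT(°C) = 2.5*%Cr + 7.6*%Mo + 31.9*%N − 41
2.5*18.3 = 45.75; 7.6*4.0 = 30.4; 31.9*0.29 = 9.251
CPT = 45.75 + 30.4 + 9.251 − 41 = 44.401 °C
Rounded to 0.1 °C: CPT ≈ 44.4 °C

44.4 °C


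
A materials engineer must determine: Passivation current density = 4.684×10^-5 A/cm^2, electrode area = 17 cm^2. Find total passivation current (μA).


I = i_pass * A, then convert A → μA (×10^6)
I = 4.684×10^-5 * 17 * 10^6 = 796.28 μA

796.28 μA


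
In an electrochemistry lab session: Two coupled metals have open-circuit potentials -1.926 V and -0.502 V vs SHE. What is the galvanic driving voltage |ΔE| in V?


Driving voltage is the absolute potential difference.
|ΔE| = |-1.926 − (-0.502)| = 1.424 V

1.424 V


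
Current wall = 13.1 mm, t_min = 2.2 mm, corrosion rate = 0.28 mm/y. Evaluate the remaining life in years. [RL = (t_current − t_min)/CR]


Apply the remaining-life relation: RL = (t_current − t_min) / CR
RL = (13.1 − 2.2) / 0.28 = 10.9 / 0.28 = 38.9 years

38.9 years


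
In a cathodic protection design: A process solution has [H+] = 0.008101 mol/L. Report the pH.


pH = −log10[H+]
pH = −log10(0.008101) = 2.09

2.09


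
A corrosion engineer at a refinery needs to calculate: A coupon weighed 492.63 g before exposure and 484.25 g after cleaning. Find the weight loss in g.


Weight loss = initial − final
WL = 492.63 − 484.25 = 8.38 g

8.38 g


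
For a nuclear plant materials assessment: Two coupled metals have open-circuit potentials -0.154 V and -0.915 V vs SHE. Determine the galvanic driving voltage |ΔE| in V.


Driving voltage is the absolute potential difference.
|ΔE| = |-0.154 − (-0.915)| = 0.761 V

0.761 V


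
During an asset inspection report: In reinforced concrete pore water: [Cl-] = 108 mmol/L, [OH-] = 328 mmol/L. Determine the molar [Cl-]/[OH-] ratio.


Threshold parameter = [Cl-] / [OH-] (molar basis; both in mmol/L, so units cancel)
Ratio = 108 / 328 = 0.33

0.33


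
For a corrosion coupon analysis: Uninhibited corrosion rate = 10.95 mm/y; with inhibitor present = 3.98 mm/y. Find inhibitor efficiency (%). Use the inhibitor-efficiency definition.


Apply the inhibitor-efficiency definition: IE = (CR_blank − CR_inh)/CR_blank × 100
IE = (10.95 − 3.98) / 10.95 × 100
IE = 6.97 / 10.95 × 100 = 63.7 %

63.7 %


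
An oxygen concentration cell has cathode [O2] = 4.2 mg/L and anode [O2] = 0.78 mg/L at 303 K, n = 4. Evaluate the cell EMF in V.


Apply the Nernst concentration-cell relation: E = (RT/nF)*ln(C_cathode/C_anode)
RT/nF = 8.314*303/(4*96485) = 0.00652729 V
ln(4.2/0.78) = 1.68355
E = 0.00652729 * 1.68355 = 0.01099 V

0.01099 V


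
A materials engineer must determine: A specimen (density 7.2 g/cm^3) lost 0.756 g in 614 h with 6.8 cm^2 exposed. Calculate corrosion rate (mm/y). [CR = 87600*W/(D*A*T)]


Apply the mm/y weight-loss relation: CR = 87600 * W / (D * A * T)
Numerator: 87600 * 0.756 = 66225.6
Denominator: 7.2 * 6.8 * 614 = 30061.44
CR = 66225.6 / 30061.44 = 2.203008 mm/y

2.203008 mm/y


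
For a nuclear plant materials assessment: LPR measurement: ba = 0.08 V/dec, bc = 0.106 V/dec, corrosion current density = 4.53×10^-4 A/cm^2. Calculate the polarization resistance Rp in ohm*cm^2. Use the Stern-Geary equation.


Apply the Stern-Geary equation: Rp = ba*bc / (2.303*icorr*(ba+bc))
ba*bc = 0.08*0.106 = 0.00848
ba+bc = 0.186; 2.303*icorr*(ba+bc) = 2.303*4.53×10^-4*0.186 = 1.9404617×10^-4
Rp = 0.00848 / 1.9404617×10^-4 = 43.7 ohm*cm^2

43.7 ohm*cm^2


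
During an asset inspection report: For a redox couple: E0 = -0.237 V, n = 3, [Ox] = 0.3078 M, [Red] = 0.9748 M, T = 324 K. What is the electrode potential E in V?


Apply the Nernst equation: E = E0 + (RT/nF)*ln([Ox]/[Red])
Step 1: RT/nF = 8.314*324/(3*96485) = 0.00930623 V
Step 2: [Ox]/[Red] = 0.3078/0.9748 = 0.315757
Step 3: ln(0.315757) = -1.152782
Step 4: correction = 0.00930623 * -1.152782 = -0.011 V
E = -0.237 + -0.011 = -0.248 V

-0.248 V


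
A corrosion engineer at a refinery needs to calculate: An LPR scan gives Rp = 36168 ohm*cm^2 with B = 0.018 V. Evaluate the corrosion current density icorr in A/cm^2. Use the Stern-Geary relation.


Apply the Stern-Geary relation: icorr = B / Rp
icorr = 0.018 / 36168 = 4.977×10^-7 A/cm^2

4.977×10^-7 A/cm^2


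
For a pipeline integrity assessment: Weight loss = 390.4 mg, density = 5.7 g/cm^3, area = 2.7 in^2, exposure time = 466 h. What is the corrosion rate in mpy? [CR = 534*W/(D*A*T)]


Apply the mpy weight-loss relation: CR = 534 * W / (D * A * T)
Numerator: 534 * 390.4 = 208473.6
Denominator: 5.7 * 2.7 * 466 = 7171.74
CR = 208473.6 / 7171.74 = 29.069 mpy

29.069 mpy


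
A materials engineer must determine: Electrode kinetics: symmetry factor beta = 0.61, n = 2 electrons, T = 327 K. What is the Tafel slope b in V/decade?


Apply the Tafel slope relation: b = 2.303*R*T/(beta*n*F)
Numerator: 2.303 * 8.314 * 327 = 6261.12
Denominator: 0.61 * 2 * 96485 = 117711.7
b = 6261.12 / 117711.7 = 0.0532 V/decade

0.0532 V/decade


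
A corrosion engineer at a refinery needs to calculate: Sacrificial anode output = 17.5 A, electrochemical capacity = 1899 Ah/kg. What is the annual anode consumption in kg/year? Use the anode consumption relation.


Annual consumption = current * hours per year / capacity
Rate = 17.5 * 8760 / 1899 = 80.7 kg/year

80.7 kg/year


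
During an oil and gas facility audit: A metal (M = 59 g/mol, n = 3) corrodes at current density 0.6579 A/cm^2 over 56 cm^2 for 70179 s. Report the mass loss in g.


Apply Faraday's law: m = i*A*t*M / (n*F)
Total charge passed Q = i*A*t = 0.6579*56*70179 = 2585562.7896 C
m = Q*M/(n*F) = 2585562.7896*59/(3*96485) = 527.0187 g

527.0187 g


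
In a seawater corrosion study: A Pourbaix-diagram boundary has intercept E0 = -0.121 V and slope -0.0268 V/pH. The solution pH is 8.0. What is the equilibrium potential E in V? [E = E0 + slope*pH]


Apply the Pourbaix line equation: E = E0 + slope*pH
E = -0.121 + (-0.0268)*8.0 = -0.121 + (-0.2144) = -0.3354 V
Rounded to 4 decimal places: E = -0.3354 V

-0.3354 V


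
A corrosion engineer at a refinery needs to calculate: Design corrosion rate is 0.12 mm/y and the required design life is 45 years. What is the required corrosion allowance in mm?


Corrosion allowance = CR × design life
CA = 0.12 * 45 = 5.4 mm

5.4 mm


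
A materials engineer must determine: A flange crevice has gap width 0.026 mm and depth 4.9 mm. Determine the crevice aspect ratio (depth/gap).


Aspect ratio = depth / gap
Ratio = 4.9 / 0.026 = 188.5

188.5


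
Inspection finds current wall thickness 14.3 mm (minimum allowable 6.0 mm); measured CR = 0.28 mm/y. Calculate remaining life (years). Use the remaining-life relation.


Apply the remaining-life relation: RL = (t_current − t_min) / CR
RL = (14.3 − 6.0) / 0.28 = 8.3 / 0.28 = 29.6 years

29.6 years


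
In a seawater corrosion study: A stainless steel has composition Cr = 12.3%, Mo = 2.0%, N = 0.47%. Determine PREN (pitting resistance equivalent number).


Apply the PREN formula: PREN = Cr + 3.3*Mo + 16*N
PREN = 12.3 + 3.3*2.0 + 16*0.47
PREN = 12.3 + 6.6 + 7.52 = 26.42

26.42


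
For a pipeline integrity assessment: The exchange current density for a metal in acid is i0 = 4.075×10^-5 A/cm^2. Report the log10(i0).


i0 = 4.075×10^-5 A/cm^2
log10(i0) = -4.39

-4.39


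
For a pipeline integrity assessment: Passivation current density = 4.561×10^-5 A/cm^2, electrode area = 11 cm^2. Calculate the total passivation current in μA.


I = i_pass * A, then convert A → μA (×10^6)
I = 4.561×10^-5 * 11 * 10^6 = 501.71 μA

501.71 μA


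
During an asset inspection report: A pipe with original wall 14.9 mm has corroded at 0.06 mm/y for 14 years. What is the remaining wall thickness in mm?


Remaining wall = original − CR × time
t = 14.9 − 0.06*14 = 14.9 − 0.84 = 14.06 mm

14.06 mm


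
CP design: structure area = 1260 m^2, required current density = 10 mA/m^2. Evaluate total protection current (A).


I = area * current density, then convert mA → A (÷1000)
I = 1260 * 10 / 1000 = 12.6 A

12.6 A


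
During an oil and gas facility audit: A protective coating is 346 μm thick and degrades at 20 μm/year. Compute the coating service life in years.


Service life = thickness / degradation rate
Life = 346 / 20 = 17.3 years

17.3 years


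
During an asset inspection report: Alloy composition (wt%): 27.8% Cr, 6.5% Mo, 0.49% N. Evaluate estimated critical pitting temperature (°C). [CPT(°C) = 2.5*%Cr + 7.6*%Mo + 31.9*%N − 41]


Apply the ASTM G48 empirical CPT estimate: CPT(°C) = 2.5*%Cr + 7.6*%Mo + 31.9*%N − 41
2.5*27.8 = 69.5; 7.6*6.5 = 49.4; 31.9*0.49 = 15.631
CPT = 69.5 + 49.4 + 15.631 − 41 = 93.531 °C
Rounded to 0.1 °C: CPT ≈ 93.5 °C

93.5 °C


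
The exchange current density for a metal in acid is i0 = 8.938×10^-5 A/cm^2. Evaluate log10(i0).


i0 = 8.938×10^-5 A/cm^2
log10(i0) = -4.049

-4.049


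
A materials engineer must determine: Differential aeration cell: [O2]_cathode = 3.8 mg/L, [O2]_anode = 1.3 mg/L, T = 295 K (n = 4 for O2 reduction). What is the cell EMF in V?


Apply the Nernst concentration-cell relation: E = (RT/nF)*ln(C_cathode/C_anode)
RT/nF = 8.314*295/(4*96485) = 0.00635495 V
ln(3.8/1.3) = 1.07264
E = 0.00635495 * 1.07264 = 0.00682 V

0.00682 V


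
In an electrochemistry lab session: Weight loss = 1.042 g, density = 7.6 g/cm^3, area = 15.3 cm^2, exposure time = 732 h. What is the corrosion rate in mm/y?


Apply the mm/y weight-loss relation: CR = 87600 * W / (D * A * T)
Numerator: 87600 * 1.042 = 91279.2
Denominator: 7.6 * 15.3 * 732 = 85116.96
CR = 91279.2 / 85116.96 = 1.0724 mm/y

1.0724 mm/y


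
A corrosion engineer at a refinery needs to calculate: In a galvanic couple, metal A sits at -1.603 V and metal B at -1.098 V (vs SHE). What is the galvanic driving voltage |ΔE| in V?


Driving voltage is the absolute potential difference.
|ΔE| = |-1.603 − (-1.098)| = 0.505 V

0.505 V


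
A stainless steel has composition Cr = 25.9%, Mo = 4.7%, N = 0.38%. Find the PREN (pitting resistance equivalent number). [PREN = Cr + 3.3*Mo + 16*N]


Apply the PREN formula: PREN = Cr + 3.3*Mo + 16*N
PREN = 25.9 + 3.3*4.7 + 16*0.38
PREN = 25.9 + 15.51 + 6.08 = 47.49

47.49


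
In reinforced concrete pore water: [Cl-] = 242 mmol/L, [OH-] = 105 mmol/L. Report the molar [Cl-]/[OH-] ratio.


Threshold parameter = [Cl-] / [OH-] (molar basis; both in mmol/L, so units cancel)
Ratio = 242 / 105 = 2.3

2.3


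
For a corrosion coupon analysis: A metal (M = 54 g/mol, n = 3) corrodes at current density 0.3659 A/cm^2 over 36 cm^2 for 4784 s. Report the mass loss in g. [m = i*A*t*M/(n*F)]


Apply Faraday's law: m = i*A*t*M / (n*F)
Total charge passed Q = i*A*t = 0.3659*36*4784 = 63016.7616 C
m = Q*M/(n*F) = 63016.7616*54/(3*96485) = 11.75625 g

11.75625 g


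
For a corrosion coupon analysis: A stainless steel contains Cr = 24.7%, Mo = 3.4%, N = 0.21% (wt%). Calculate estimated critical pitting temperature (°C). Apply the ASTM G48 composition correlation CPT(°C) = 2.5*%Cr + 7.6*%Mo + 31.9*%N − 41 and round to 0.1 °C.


Apply the ASTM G48 empirical CPT estimate: CPT(°C) = 2.5*%Cr + 7.6*%Mo + 31.9*%N − 41
2.5*24.7 = 61.75; 7.6*3.4 = 25.84; 31.9*0.21 = 6.699
CPT = 61.75 + 25.84 + 6.699 − 41 = 53.289 °C
Rounded to 0.1 °C: CPT ≈ 53.3 °C

53.3 °C


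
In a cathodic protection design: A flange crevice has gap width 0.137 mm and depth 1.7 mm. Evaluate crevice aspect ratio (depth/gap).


Aspect ratio = depth / gap
Ratio = 1.7 / 0.137 = 12.4

12.4


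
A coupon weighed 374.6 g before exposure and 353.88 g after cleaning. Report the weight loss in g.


Weight loss = initial − final
WL = 374.6 − 353.88 = 20.72 g

20.72 g


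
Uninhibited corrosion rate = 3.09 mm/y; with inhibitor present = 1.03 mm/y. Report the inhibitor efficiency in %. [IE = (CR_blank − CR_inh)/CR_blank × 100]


Apply the inhibitor-efficiency definition: IE = (CR_blank − CR_inh)/CR_blank × 100
IE = (3.09 − 1.03) / 3.09 × 100
IE = 2.06 / 3.09 × 100 = 66.7 %

66.7 %


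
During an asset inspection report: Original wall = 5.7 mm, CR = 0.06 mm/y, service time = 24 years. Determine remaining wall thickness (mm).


Remaining wall = original − CR × time
t = 5.7 − 0.06*24 = 5.7 − 1.44 = 4.26 mm

4.26 mm


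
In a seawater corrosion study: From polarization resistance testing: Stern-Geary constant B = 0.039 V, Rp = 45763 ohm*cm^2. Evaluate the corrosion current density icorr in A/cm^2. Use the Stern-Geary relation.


Apply the Stern-Geary relation: icorr = B / Rp
icorr = 0.039 / 45763 = 8.522×10^-7 A/cm^2

8.522×10^-7 A/cm^2


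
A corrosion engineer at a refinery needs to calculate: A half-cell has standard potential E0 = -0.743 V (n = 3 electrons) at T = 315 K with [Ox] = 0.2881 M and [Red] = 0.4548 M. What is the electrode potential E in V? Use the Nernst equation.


Apply the Nernst equation: E = E0 + (RT/nF)*ln([Ox]/[Red])
Step 1: RT/nF = 8.314*315/(3*96485) = 0.00904773 V
Step 2: [Ox]/[Red] = 0.2881/0.4548 = 0.633465
Step 3: ln(0.633465) = -0.456551
Step 4: correction = 0.00904773 * -0.456551 = -0.004 V
E = -0.743 + -0.004 = -0.747 V

-0.747 V


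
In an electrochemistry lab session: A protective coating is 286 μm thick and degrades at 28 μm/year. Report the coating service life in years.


Service life = thickness / degradation rate
Life = 286 / 28 = 10.2 years

10.2 years


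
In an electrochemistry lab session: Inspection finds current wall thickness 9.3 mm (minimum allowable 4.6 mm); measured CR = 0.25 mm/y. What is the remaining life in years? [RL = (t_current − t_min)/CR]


Apply the remaining-life relation: RL = (t_current − t_min) / CR
RL = (9.3 − 4.6) / 0.25 = 4.7 / 0.25 = 18.8 years

18.8 years


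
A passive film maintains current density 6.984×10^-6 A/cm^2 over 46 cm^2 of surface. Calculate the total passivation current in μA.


I = i_pass * A, then convert A → μA (×10^6)
I = 6.984×10^-6 * 46 * 10^6 = 321.26 μA

321.26 μA


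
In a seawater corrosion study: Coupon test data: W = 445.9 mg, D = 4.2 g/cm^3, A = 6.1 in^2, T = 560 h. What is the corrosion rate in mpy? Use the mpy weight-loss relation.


Apply the mpy weight-loss relation: CR = 534 * W / (D * A * T)
Numerator: 534 * 445.9 = 238110.6
Denominator: 4.2 * 6.1 * 560 = 14347.2
CR = 238110.6 / 14347.2 = 16.596 mpy

16.596 mpy


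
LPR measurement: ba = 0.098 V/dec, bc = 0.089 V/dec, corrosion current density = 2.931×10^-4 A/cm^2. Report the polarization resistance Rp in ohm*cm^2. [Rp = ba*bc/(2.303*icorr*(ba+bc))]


Apply the Stern-Geary equation: Rp = ba*bc / (2.303*icorr*(ba+bc))
ba*bc = 0.098*0.089 = 0.008722
ba+bc = 0.187; 2.303*icorr*(ba+bc) = 2.303*2.931×10^-4*0.187 = 1.2622674×10^-4
Rp = 0.008722 / 1.2622674×10^-4 = 69.1 ohm*cm^2

69.1 ohm*cm^2


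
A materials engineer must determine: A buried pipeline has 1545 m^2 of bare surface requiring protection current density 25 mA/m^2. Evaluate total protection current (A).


I = area * current density, then convert mA → A (÷1000)
I = 1545 * 25 / 1000 = 38.63 A

38.63 A


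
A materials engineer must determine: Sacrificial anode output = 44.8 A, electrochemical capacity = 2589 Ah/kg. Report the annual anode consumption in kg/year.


Annual consumption = current * hours per year / capacity
Rate = 44.8 * 8760 / 2589 = 151.6 kg/year

151.6 kg/year
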